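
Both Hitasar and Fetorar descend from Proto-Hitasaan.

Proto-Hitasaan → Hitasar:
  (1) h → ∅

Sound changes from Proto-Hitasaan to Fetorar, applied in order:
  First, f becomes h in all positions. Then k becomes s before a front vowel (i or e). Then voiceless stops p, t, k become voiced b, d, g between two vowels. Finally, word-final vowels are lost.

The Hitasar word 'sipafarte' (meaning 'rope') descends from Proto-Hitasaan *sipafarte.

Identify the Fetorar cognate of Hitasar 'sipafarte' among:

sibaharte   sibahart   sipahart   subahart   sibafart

sibahart

Fetorar: *sipafarte > sipaharte > sibaharte > sibahart  (by unconditioned shift, intervocalic voicing, apocope)
Among the options, 'sibahart' alone shows every Fetorar change applied in order.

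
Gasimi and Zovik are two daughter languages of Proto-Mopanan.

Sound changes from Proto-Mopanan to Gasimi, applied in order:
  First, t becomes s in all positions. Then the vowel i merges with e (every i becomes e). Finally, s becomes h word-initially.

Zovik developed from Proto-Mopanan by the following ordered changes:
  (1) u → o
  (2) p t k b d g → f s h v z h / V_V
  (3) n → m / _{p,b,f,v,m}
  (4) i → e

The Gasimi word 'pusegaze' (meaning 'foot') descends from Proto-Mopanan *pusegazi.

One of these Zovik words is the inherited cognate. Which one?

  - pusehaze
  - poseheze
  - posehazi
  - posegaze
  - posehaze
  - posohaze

Zovik: *pusegazi
  pusegazi → posegazi   [vowel merger]
  posegazi → posehazi   [intervocalic lenition]
  posehazi (rule 3 does not apply)
  posehazi → posehaze   [vowel merger]
  giving Zovik posehaze.
Among the options, 'posehaze' alone shows every Zovik change applied in order.

posehaze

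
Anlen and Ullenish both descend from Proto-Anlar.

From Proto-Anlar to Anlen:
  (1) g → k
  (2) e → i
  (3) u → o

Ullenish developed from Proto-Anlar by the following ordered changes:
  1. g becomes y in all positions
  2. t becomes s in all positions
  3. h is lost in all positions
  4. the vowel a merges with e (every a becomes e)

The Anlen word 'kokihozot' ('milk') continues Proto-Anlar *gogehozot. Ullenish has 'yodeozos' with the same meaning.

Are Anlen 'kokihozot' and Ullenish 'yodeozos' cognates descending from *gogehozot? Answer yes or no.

no

Derive the expected Ullenish reflex of *gogehozot:
Ullenish: *gogehozot
  gogehozot → yoyehozot   [unconditioned shift]
  yoyehozot → yoyehozos   [unconditioned shift]
  yoyehozos → yoyeozos   [h-loss]
  yoyeozos (rule 4 does not apply)
  giving Ullenish yoyeozos.
The regular Ullenish reflex would be 'yoyeozos', but the attested form is 'yodeozos'. The correspondence is irregular, so they are not cognates (the Ullenish form has a different source).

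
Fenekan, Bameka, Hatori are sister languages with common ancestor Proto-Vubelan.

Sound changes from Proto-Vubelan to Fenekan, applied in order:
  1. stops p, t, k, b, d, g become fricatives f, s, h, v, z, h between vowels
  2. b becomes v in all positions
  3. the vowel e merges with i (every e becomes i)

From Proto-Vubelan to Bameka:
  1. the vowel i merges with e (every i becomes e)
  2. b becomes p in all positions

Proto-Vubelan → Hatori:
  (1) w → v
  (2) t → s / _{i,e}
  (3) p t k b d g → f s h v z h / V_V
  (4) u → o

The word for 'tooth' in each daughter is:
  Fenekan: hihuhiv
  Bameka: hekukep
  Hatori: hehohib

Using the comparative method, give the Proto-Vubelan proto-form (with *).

Position 2: Fenekan has i, Bameka has e, Hatori has e. Hatori preserves e here (none of its changes turn any other segment into e), so the proto-segment is *e.
Position 5: Fenekan has h, Bameka has k, Hatori has h. Bameka preserves k here (none of its changes turn any other segment into k), so the proto-segment is *k.
Continuing position by position gives *hekukib; check it forward:
Fenekan: *hekukib > hehuhib > hehuhiv > hihuhiv  (by intervocalic lenition, unconditioned shift, vowel merger)
Bameka: *hekukib
  hekukib → hekukeb   [vowel merger]
  hekukeb → hekukep   [unconditioned shift]
  giving Bameka hekukep.
Hatori: *hekukib
  hekukib (rule 1 does not apply)
  hekukib (rule 2 does not apply)
  hekukib → hehuhib   [intervocalic lenition]
  hehuhib → hehohib   [vowel merger]
  giving Hatori hehohib.
*hekukib is the unique common source.

*hekukib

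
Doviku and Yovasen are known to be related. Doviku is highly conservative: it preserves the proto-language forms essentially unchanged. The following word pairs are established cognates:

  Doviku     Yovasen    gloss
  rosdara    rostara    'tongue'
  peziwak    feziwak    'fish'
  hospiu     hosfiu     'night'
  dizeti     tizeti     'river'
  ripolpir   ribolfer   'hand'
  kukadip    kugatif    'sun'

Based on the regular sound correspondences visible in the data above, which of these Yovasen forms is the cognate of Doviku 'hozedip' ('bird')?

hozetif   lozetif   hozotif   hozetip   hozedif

hozetif

kukadip ~ kugatif — Doviku d corresponds to Yovasen t between vowels (before a front vowel).
kukadip ~ kugatif — Doviku p corresponds to Yovasen f word-finally.
Applying these to Doviku 'hozedip':
  hozedip → hozetip   (d→t between vowels (before a front vowel))
  hozetip → hozetif   (p→f word-finally)
So the Yovasen cognate is 'hozetif'.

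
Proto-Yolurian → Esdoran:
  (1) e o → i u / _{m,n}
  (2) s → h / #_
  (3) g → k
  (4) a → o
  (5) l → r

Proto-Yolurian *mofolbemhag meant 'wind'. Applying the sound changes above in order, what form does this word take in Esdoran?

Esdoran: start from *mofolbemhag.
  rule 1 (pre-nasal raising): mofolbemhag → mofolbimhag
  rule 2: no change — mofolbimhag
  rule 3 (unconditioned shift): mofolbimhag → mofolbimhak
  rule 4 (vowel merger): mofolbimhak → mofolbimhok
  rule 5 (unconditioned shift): mofolbimhok → moforbimhok
  ⇒ Esdoran moforbimhok

moforbimhok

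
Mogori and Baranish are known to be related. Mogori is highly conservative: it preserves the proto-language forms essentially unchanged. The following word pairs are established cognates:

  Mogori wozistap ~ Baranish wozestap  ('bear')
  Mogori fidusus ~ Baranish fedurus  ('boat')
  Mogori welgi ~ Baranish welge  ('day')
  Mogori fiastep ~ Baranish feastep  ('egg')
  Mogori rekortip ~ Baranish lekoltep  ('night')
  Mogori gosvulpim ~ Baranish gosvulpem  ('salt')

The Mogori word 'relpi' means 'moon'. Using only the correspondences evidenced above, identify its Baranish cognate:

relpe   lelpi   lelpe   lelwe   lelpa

lelpe

rekortip ~ lekoltep — Mogori r corresponds to Baranish l word-initially before a front vowel.
welgi ~ welge — Mogori i corresponds to Baranish e word-finally.
Applying these to Mogori 'relpi':
  relpi → lelpi   (r→l word-initially before a front vowel)
  lelpi → lelpe   (i→e word-finally)
So the Baranish cognate is 'lelpe'.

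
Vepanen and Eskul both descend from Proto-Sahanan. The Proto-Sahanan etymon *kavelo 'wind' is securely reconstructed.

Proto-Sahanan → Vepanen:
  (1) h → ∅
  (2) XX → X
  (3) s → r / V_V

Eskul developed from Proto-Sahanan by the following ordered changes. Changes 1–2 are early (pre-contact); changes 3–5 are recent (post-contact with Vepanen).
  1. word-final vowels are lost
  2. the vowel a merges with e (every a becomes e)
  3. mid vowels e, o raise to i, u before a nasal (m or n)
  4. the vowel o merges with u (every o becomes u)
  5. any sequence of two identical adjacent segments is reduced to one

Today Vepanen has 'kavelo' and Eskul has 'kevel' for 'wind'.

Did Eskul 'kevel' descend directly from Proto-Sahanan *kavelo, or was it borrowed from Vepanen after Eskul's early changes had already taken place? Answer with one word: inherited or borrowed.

inherited

If inherited, *kavelo would pass through all of Eskul's changes:
Eskul: *kavelo
  kavelo → kavel   [apocope]
  kavel → kevel   [vowel merger]
  kevel (rule 3 does not apply)
  kevel (rule 4 does not apply)
  kevel (rule 5 does not apply)
  giving Eskul kevel.
If borrowed from Vepanen 'kavelo' after the early changes, it would undergo only the recent ones:
  rule 3 (pre-nasal raising): no change (kavelo)
  rule 4 (vowel merger): kavelo → kavelu
  rule 5 (degemination): no change (kavelu)
  ⇒ as a loan: kavelu
Eskul 'kevel' matches the inherited outcome exactly, so it is an inherited cognate, not a loan.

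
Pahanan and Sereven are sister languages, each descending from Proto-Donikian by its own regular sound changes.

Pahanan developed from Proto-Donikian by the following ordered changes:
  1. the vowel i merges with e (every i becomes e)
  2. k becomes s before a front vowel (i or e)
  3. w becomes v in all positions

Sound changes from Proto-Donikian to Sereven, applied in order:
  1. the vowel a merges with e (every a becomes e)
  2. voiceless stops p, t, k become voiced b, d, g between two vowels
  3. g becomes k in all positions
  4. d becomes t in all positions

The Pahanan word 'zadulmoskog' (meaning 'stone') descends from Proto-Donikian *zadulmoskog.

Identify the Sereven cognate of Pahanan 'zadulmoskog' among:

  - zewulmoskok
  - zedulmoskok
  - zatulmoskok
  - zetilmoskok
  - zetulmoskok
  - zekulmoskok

Sereven: *zadulmoskog > zedulmoskog > zedulmoskok > zetulmoskok  (by vowel merger, unconditioned shift, unconditioned shift)
The other candidates each miss or misapply at least one Sereven change.

zetulmoskok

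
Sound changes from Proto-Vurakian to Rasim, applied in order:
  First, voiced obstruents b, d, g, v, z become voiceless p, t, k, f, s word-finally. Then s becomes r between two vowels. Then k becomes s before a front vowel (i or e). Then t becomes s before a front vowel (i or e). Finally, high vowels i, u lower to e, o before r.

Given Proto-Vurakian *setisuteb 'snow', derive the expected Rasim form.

Rasim: *setisuteb
  setisuteb → setisutep   [final devoicing]
  setisutep → setirutep   [rhotacism]
  setirutep (rule 3 does not apply)
  setirutep → sesirusep   [palatalisation]
  sesirusep → seserusep   [pre-rhotic lowering]
  giving Rasim seserusep.

seserusep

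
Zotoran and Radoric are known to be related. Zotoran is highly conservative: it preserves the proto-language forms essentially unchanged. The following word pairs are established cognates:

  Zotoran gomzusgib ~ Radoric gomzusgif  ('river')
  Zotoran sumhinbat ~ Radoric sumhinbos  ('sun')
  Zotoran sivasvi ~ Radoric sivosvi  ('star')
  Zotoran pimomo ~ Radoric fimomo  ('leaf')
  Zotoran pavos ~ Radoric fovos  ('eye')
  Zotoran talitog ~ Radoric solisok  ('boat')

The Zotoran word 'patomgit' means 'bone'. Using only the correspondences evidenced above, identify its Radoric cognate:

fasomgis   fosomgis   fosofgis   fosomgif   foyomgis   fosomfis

pavos ~ fovos — Zotoran p corresponds to Radoric f word-initially before a back vowel.
sumhinbat ~ sumhinbos, sivasvi ~ sivosvi — Zotoran a corresponds to Radoric o after a consonant, before a consonant other than r, m, n, p, b, f, v.
talitog ~ solisok — Zotoran t corresponds to Radoric s between vowels (before a back vowel).
sumhinbat ~ sumhinbos — Zotoran t corresponds to Radoric s word-finally.
Applying these to Zotoran 'patomgit':
  patomgit → fatomgit   (p→f word-initially before a back vowel)
  fatomgit → fotomgit   (a→o after a consonant, before a consonant other than r, m, n, p, b, f, v)
  fotomgit → fosomgit   (t→s between vowels (before a back vowel))
  fosomgit → fosomgis   (t→s word-finally)
So the Radoric cognate is 'fosomgis'.

fosomgis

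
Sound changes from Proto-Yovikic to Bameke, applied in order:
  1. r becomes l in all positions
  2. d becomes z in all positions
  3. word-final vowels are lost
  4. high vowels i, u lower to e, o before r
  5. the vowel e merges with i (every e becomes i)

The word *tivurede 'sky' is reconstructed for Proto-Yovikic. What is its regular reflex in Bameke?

Bameke: *tivurede
  tivurede → tivulede   [unconditioned shift]
  tivulede → tivuleze   [unconditioned shift]
  tivuleze → tivulez   [apocope]
  tivulez (rule 4 does not apply)
  tivulez → tivuliz   [vowel merger]
  giving Bameke tivuliz.

tivuliz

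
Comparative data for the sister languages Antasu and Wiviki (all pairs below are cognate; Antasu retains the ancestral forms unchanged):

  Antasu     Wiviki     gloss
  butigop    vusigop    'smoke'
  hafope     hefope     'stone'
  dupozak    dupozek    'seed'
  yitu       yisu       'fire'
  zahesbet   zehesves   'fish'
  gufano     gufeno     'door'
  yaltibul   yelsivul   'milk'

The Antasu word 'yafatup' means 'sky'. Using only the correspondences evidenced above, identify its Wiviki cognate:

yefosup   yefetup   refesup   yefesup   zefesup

hafope ~ hefope — Antasu a corresponds to Wiviki e after a consonant, before a labial obstruent.
dupozak ~ dupozek, zahesbet ~ zehesves — Antasu a corresponds to Wiviki e after a consonant, before a consonant other than r, m, n, p, b, f, v.
yitu ~ yisu — Antasu t corresponds to Wiviki s between vowels (before a back vowel).
Applying these to Antasu 'yafatup':
  yafatup → yefatup   (a→e after a consonant, before a labial obstruent)
  yefatup → yefetup   (a→e after a consonant, before a consonant other than r, m, n, p, b, f, v)
  yefetup → yefesup   (t→s between vowels (before a back vowel))
So the Wiviki cognate is 'yefesup'.

yefesup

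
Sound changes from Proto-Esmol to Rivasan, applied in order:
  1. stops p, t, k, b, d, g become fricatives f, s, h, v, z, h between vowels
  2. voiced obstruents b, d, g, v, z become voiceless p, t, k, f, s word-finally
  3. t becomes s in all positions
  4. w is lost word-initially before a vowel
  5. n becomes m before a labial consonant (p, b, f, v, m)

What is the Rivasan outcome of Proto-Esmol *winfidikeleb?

Rivasan: *winfidikeleb
  winfidikeleb → winfiziheleb   [intervocalic lenition]
  winfiziheleb → winfizihelep   [final devoicing]
  winfizihelep (rule 3 does not apply)
  winfizihelep → infizihelep   [glide loss]
  infizihelep → imfizihelep   [nasal place assimilation]
  giving Rivasan imfizihelep.

imfizihelep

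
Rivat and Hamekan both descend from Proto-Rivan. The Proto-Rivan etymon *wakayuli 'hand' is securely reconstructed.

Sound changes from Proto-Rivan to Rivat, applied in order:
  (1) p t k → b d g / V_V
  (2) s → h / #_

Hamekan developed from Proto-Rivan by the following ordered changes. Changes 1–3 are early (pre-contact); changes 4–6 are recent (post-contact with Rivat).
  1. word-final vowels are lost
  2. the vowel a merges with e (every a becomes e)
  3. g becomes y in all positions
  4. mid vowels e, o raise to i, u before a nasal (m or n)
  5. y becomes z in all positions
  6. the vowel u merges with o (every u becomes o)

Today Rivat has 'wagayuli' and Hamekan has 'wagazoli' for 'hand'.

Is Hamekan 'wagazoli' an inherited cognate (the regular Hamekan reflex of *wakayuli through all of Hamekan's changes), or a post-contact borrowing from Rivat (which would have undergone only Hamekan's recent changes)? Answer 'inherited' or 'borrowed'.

borrowed

If inherited, *wakayuli would pass through all of Hamekan's changes:
Hamekan: *wakayuli
  wakayuli → wakayul   [apocope]
  wakayul → wekeyul   [vowel merger]
  wekeyul (rule 3 does not apply)
  wekeyul (rule 4 does not apply)
  wekeyul → wekezul   [unconditioned shift]
  wekezul → wekezol   [vowel merger]
  giving Hamekan wekezol.
If borrowed from Rivat 'wagayuli' after the early changes, it would undergo only the recent ones:
  rule 4 (pre-nasal raising): no change (wagayuli)
  rule 5 (unconditioned shift): wagayuli → wagazuli
  rule 6 (vowel merger): wagazuli → wagazoli
  ⇒ as a loan: wagazoli
Hamekan 'wagazoli' matches the loan outcome 'wagazoli', not the inherited 'wekezol' — it skipped the early Hamekan changes, so it was borrowed from Rivat.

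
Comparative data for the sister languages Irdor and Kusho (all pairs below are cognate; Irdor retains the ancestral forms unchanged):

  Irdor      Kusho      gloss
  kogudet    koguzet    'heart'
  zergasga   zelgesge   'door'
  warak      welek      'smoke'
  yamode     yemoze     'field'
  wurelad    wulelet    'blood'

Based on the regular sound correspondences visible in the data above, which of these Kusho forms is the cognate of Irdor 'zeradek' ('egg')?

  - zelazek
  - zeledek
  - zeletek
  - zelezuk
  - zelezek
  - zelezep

zelezek

warak ~ welek — Irdor r corresponds to Kusho l between vowels (before a back vowel).
zergasga ~ zelgesge, warak ~ welek — Irdor a corresponds to Kusho e after a consonant, before a consonant other than r, m, n, p, b, f, v.
kogudet ~ koguzet, yamode ~ yemoze — Irdor d corresponds to Kusho z between vowels (before a front vowel).
Applying these to Irdor 'zeradek':
  zeradek → zeladek   (r→l between vowels (before a back vowel))
  zeladek → zeledek   (a→e after a consonant, before a consonant other than r, m, n, p, b, f, v)
  zeledek → zelezek   (d→z between vowels (before a front vowel))
So the Kusho cognate is 'zelezek'.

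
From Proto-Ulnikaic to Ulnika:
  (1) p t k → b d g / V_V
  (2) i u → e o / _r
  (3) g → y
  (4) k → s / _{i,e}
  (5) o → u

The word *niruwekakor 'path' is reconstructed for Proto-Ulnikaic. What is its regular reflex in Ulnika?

Ulnika: *niruwekakor > niruwegagor > neruwegagor > neruweyayor > neruweyayur  (by intervocalic voicing, pre-rhotic lowering, unconditioned shift, vowel merger)

neruweyayur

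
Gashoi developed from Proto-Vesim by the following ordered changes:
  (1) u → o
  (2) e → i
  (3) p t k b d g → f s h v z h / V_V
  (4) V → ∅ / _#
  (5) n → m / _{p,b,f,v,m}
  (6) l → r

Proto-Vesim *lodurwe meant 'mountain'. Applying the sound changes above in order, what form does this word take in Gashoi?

rozorw

Gashoi: start from *lodurwe.
  rule 1 (vowel merger): lodurwe → lodorwe
  rule 2 (vowel merger): lodorwe → lodorwi
  rule 3 (intervocalic lenition): lodorwi → lozorwi
  rule 4 (apocope): lozorwi → lozorw
  rule 5: no change — lozorw
  rule 6 (unconditioned shift): lozorw → rozorw
  ⇒ Gashoi rozorw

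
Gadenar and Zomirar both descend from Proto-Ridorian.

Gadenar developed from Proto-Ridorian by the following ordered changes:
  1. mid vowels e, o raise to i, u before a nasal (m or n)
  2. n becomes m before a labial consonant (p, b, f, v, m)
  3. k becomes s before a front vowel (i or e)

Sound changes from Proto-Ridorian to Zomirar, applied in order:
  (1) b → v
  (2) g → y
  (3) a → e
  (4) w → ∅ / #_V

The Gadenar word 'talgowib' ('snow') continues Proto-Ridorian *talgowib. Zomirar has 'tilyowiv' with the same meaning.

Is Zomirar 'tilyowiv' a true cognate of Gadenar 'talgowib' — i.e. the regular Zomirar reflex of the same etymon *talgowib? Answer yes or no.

no

Derive the expected Zomirar reflex of *talgowib:
Zomirar: *talgowib
  talgowib → talgowiv   [unconditioned shift]
  talgowiv → talyowiv   [unconditioned shift]
  talyowiv → telyowiv   [vowel merger]
  telyowiv (rule 4 does not apply)
  giving Zomirar telyowiv.
The regular Zomirar reflex would be 'telyowiv', but the attested form is 'tilyowiv'. The correspondence is irregular, so they are not cognates (the Zomirar form has a different source).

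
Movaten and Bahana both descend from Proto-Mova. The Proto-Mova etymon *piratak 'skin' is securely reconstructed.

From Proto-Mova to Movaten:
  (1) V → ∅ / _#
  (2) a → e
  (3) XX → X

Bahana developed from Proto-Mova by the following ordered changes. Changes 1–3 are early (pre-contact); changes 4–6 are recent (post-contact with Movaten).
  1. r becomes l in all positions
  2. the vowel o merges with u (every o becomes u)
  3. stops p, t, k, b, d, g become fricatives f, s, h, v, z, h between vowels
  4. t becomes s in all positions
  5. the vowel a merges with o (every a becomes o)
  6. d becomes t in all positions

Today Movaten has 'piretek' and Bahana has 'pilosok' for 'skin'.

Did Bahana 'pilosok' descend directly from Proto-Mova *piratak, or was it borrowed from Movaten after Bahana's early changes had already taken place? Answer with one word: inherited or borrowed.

If inherited, *piratak would pass through all of Bahana's changes:
Bahana: *piratak > pilatak > pilasak > pilosok  (by unconditioned shift, intervocalic lenition, vowel merger)
If borrowed from Movaten 'piretek' after the early changes, it would undergo only the recent ones:
  rule 4 (unconditioned shift): piretek → piresek
  rule 5 (vowel merger): no change (piresek)
  rule 6 (unconditioned shift): no change (piresek)
  ⇒ as a loan: piresek
Bahana 'pilosok' matches the inherited outcome exactly, so it is an inherited cognate, not a loan.

inherited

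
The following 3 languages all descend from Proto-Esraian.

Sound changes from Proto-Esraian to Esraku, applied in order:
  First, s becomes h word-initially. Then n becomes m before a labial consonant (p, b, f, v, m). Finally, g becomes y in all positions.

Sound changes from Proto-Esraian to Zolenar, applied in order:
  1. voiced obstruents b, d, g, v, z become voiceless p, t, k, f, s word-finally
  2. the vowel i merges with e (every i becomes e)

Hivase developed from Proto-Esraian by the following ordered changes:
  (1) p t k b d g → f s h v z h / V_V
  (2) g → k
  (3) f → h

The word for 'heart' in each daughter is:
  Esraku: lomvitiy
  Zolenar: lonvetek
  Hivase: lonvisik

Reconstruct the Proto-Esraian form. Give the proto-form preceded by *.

*lonvitig

Position 6: Esraku has t, Zolenar has t, Hivase has s. Esraku preserves t here (none of its changes turn any other segment into t), so the proto-segment is *t.
Position 7: Esraku has i, Zolenar has e, Hivase has i. Esraku preserves i here (none of its changes turn any other segment into i), so the proto-segment is *i.
Position 5: Esraku has i, Zolenar has e, Hivase has i. Esraku preserves i here (none of its changes turn any other segment into i), so the proto-segment is *i.
Verify the candidate proto-form against each daughter:
Esraku: start from *lonvitig.
  rule 1: no change — lonvitig
  rule 2 (nasal place assimilation): lonvitig → lomvitig
  rule 3 (unconditioned shift): lomvitig → lomvitiy
  ⇒ Esraku lomvitiy
Zolenar: *lonvitig
  lonvitig → lonvitik   [final devoicing]
  lonvitik → lonvetek   [vowel merger]
  giving Zolenar lonvetek.
Hivase: *lonvitig > lonvisig > lonvisik  (by intervocalic lenition, unconditioned shift)
*lonvitig is the unique common source.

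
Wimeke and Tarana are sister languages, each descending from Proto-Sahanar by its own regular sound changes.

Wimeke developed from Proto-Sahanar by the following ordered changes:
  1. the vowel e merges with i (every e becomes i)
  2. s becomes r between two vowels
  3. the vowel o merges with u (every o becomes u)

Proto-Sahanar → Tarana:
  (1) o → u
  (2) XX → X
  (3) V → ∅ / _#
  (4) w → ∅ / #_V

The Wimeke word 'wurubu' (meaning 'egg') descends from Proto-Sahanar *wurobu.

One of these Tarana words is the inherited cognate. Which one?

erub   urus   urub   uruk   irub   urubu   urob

Tarana: start from *wurobu.
  rule 1 (vowel merger): wurobu → wurubu
  rule 2: no change — wurubu
  rule 3 (apocope): wurubu → wurub
  rule 4 (glide loss): wurub → urub
  ⇒ Tarana urub
The other candidates each miss or misapply at least one Tarana change.

urub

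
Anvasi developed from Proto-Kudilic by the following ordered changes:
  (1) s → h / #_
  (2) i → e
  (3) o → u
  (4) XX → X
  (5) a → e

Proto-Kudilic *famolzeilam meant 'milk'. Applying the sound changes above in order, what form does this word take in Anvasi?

femulzelem

Anvasi: *famolzeilam > famolzeelam > famulzeelam > famulzelam > femulzelem  (by vowel merger, vowel merger, degemination, vowel merger)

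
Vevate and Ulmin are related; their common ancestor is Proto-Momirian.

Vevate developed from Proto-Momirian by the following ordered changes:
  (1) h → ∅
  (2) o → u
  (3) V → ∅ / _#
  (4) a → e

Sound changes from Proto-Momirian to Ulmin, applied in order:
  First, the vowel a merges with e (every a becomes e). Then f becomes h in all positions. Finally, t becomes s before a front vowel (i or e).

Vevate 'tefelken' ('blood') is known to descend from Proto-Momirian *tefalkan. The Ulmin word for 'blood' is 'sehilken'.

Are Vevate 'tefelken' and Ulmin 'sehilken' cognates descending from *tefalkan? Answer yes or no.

Derive the expected Ulmin reflex of *tefalkan:
Ulmin: *tefalkan > tefelken > tehelken > sehelken  (by vowel merger, unconditioned shift, palatalisation)
The regular Ulmin reflex would be 'sehelken', but the attested form is 'sehilken'. The correspondence is irregular, so they are not cognates (the Ulmin form has a different source).

no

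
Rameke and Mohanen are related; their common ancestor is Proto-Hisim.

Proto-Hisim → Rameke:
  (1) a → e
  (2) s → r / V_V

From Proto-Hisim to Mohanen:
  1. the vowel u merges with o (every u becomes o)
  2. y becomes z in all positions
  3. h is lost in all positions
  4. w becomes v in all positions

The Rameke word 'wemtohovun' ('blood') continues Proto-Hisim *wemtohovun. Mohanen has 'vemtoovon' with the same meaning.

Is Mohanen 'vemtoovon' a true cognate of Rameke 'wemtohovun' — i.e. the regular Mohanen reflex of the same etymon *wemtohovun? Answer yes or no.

Derive the expected Mohanen reflex of *wemtohovun:
Mohanen: *wemtohovun > wemtohovon > wemtoovon > vemtoovon  (by vowel merger, h-loss, unconditioned shift)
Mohanen 'vemtoovon' matches the regular reflex exactly, so the pair is cognate.

yes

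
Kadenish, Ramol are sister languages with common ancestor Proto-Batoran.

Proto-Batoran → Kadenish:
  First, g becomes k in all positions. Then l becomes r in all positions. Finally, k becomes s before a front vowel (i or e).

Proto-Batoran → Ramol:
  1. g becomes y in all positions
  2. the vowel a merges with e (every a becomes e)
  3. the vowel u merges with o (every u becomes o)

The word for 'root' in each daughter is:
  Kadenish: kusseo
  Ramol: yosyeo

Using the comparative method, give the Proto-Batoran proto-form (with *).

Position 1: Kadenish has k, Ramol has y. Taking the neighbouring segments as reconstructed: Kadenish k could go back to *k or *g; Ramol y could go back to *g or *y — the one source consistent with every daughter is *g.
Position 2: Kadenish has u, Ramol has o. Kadenish preserves u here (none of its changes turn any other segment into u), so the proto-segment is *u.
Continuing position by position gives *gusgeo; check it forward:
Kadenish: start from *gusgeo.
  rule 1 (unconditioned shift): gusgeo → kuskeo
  rule 2: no change — kuskeo
  rule 3 (palatalisation): kuskeo → kusseo
  ⇒ Kadenish kusseo
Ramol: *gusgeo > yusyeo > yosyeo  (by unconditioned shift, vowel merger)
No other proto-form is consistent with every reflex, so the reconstruction is *gusgeo.

*gusgeo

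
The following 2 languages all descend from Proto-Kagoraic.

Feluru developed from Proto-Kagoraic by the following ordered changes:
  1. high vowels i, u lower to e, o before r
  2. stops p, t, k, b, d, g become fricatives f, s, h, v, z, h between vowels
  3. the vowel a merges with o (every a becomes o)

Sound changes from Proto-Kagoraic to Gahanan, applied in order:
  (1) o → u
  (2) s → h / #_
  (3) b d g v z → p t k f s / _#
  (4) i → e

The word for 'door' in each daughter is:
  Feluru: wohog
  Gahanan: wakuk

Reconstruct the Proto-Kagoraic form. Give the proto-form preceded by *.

*wakog

Position 5: Feluru has g, Gahanan has k. Feluru preserves g here (none of its changes turn any other segment into g), so the proto-segment is *g.
Position 2: Feluru has o, Gahanan has a. Gahanan preserves a here (none of its changes turn any other segment into a), so the proto-segment is *a.
Verify the candidate proto-form against each daughter:
Feluru: start from *wakog.
  rule 1: no change — wakog
  rule 2 (intervocalic lenition): wakog → wahog
  rule 3 (vowel merger): wahog → wohog
  ⇒ Feluru wohog
Gahanan: start from *wakog.
  rule 1 (vowel merger): wakog → wakug
  rule 2: no change — wakug
  rule 3 (final devoicing): wakug → wakuk
  rule 4: no change — wakuk
  ⇒ Gahanan wakuk
*wakog is the unique common source.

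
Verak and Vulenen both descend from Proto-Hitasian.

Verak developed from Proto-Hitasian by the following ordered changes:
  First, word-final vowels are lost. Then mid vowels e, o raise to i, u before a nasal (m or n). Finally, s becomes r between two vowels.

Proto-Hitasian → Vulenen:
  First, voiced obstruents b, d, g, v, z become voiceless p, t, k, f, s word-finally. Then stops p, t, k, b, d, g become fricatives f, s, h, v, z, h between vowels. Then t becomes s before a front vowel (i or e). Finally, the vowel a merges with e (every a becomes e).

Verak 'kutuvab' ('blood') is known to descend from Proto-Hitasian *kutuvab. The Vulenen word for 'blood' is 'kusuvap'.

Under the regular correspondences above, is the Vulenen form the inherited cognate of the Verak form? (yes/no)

no

Derive the expected Vulenen reflex of *kutuvab:
Vulenen: start from *kutuvab.
  rule 1 (final devoicing): kutuvab → kutuvap
  rule 2 (intervocalic lenition): kutuvap → kusuvap
  rule 3: no change — kusuvap
  rule 4 (vowel merger): kusuvap → kusuvep
  ⇒ Vulenen kusuvep
The regular Vulenen reflex would be 'kusuvep', but the attested form is 'kusuvap'. The correspondence is irregular, so they are not cognates (the Vulenen form has a different source).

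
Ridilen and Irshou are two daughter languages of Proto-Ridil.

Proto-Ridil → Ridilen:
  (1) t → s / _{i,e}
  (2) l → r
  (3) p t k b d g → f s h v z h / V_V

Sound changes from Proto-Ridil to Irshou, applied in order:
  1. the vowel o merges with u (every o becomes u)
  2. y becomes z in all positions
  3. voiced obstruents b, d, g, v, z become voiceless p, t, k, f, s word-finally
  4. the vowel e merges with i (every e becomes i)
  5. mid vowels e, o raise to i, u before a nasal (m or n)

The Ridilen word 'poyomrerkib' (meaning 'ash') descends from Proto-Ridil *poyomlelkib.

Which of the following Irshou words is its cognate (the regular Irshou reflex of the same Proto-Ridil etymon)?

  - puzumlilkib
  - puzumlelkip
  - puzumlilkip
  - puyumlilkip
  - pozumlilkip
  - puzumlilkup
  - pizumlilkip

Irshou: *poyomlelkib
  poyomlelkib → puyumlelkib   [vowel merger]
  puyumlelkib → puzumlelkib   [unconditioned shift]
  puzumlelkib → puzumlelkip   [final devoicing]
  puzumlelkip → puzumlilkip   [vowel merger]
  puzumlilkip (rule 5 does not apply)
  giving Irshou puzumlilkip.
Among the options, 'puzumlilkip' alone shows every Irshou change applied in order.

puzumlilkip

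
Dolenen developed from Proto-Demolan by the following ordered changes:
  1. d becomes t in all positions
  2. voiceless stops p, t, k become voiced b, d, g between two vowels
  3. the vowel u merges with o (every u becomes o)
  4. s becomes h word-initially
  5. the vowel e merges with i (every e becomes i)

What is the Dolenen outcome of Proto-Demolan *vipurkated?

Dolenen: *vipurkated
  vipurkated → vipurkatet   [unconditioned shift]
  vipurkatet → viburkadet   [intervocalic voicing]
  viburkadet → viborkadet   [vowel merger]
  viborkadet (rule 4 does not apply)
  viborkadet → viborkadit   [vowel merger]
  giving Dolenen viborkadit.

viborkadit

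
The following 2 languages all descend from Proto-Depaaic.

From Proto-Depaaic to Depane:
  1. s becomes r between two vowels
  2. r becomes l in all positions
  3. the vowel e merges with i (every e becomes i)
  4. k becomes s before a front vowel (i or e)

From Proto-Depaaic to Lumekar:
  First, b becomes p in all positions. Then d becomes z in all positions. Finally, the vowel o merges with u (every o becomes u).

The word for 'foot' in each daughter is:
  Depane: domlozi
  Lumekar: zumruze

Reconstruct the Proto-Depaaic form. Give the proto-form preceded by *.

Position 5: Depane has o, Lumekar has u. Depane preserves o here (none of its changes turn any other segment into o), so the proto-segment is *o.
Position 7: Depane has i, Lumekar has e. Lumekar preserves e here (none of its changes turn any other segment into e), so the proto-segment is *e.
Position 4: Depane has l, Lumekar has r. Lumekar preserves r here (none of its changes turn any other segment into r), so the proto-segment is *r.
Continuing position by position gives *domroze; check it forward:
Depane: start from *domroze.
  rule 1: no change — domroze
  rule 2 (unconditioned shift): domroze → domloze
  rule 3 (vowel merger): domloze → domlozi
  rule 4: no change — domlozi
  ⇒ Depane domlozi
Lumekar: *domroze
  domroze (rule 1 does not apply)
  domroze → zomroze   [unconditioned shift]
  zomroze → zumruze   [vowel merger]
  giving Lumekar zumruze.
No other proto-form is consistent with every reflex, so the reconstruction is *domroze.

*domroze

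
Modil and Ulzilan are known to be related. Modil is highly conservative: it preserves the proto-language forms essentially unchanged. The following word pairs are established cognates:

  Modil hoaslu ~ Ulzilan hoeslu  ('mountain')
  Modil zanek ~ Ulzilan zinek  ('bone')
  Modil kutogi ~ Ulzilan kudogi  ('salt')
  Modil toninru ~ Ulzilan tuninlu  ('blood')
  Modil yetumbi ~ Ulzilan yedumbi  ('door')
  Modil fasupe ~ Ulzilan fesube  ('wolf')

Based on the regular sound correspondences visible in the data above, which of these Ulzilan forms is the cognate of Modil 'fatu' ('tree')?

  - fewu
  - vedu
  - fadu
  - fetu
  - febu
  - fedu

fasupe ~ fesube — Modil a corresponds to Ulzilan e after a consonant, before a consonant other than r, m, n, p, b, f, v.
yetumbi ~ yedumbi — Modil t corresponds to Ulzilan d between vowels (before a back vowel).
Applying these to Modil 'fatu':
  fatu → fetu   (a→e after a consonant, before a consonant other than r, m, n, p, b, f, v)
  fetu → fedu   (t→d between vowels (before a back vowel))
So the Ulzilan cognate is 'fedu'.

fedu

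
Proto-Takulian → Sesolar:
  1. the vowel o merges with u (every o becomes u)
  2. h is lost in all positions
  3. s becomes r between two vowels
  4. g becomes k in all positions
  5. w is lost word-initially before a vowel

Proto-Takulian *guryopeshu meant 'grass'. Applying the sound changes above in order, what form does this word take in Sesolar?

kuryuperu

Sesolar: *guryopeshu
  guryopeshu → guryupeshu   [vowel merger]
  guryupeshu → guryupesu   [h-loss]
  guryupesu → guryuperu   [rhotacism]
  guryuperu → kuryuperu   [unconditioned shift]
  kuryuperu (rule 5 does not apply)
  giving Sesolar kuryuperu.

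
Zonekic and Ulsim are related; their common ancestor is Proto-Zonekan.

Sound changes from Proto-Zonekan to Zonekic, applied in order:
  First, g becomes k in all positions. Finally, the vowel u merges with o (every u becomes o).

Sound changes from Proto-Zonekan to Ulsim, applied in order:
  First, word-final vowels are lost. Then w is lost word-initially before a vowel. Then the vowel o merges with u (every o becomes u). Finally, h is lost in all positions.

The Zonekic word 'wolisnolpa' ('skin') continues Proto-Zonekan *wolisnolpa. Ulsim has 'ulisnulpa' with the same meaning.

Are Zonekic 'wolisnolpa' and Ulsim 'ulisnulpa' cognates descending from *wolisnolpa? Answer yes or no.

Derive the expected Ulsim reflex of *wolisnolpa:
Ulsim: *wolisnolpa > wolisnolp > olisnolp > ulisnulp  (by apocope, glide loss, vowel merger)
The regular Ulsim reflex would be 'ulisnulp', but the attested form is 'ulisnulpa'. The correspondence is irregular, so they are not cognates (the Ulsim form has a different source).

no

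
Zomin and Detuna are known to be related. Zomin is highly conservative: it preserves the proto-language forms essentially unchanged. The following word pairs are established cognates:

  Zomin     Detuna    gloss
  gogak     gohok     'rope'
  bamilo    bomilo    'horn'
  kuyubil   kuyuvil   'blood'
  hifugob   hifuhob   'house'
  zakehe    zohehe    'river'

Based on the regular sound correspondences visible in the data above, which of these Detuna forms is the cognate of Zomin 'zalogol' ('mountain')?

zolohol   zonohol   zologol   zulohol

gogak ~ gohok, zakehe ~ zohehe — Zomin a corresponds to Detuna o after a consonant, before a consonant other than r, m, n, p, b, f, v.
hifugob ~ hifuhob — Zomin g corresponds to Detuna h between vowels (before a back vowel).
Applying these to Zomin 'zalogol':
  zalogol → zologol   (a→o after a consonant, before a consonant other than r, m, n, p, b, f, v)
  zologol → zolohol   (g→h between vowels (before a back vowel))
So the Detuna cognate is 'zolohol'.

zolohol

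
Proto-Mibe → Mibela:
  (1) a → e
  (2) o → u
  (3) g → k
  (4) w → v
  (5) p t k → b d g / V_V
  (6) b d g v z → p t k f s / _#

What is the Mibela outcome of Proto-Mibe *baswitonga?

besvidunke

Mibela: start from *baswitonga.
  rule 1 (vowel merger): baswitonga → beswitonge
  rule 2 (vowel merger): beswitonge → beswitunge
  rule 3 (unconditioned shift): beswitunge → beswitunke
  rule 4 (unconditioned shift): beswitunke → besvitunke
  rule 5 (intervocalic voicing): besvitunke → besvidunke
  rule 6: no change — besvidunke
  ⇒ Mibela besvidunke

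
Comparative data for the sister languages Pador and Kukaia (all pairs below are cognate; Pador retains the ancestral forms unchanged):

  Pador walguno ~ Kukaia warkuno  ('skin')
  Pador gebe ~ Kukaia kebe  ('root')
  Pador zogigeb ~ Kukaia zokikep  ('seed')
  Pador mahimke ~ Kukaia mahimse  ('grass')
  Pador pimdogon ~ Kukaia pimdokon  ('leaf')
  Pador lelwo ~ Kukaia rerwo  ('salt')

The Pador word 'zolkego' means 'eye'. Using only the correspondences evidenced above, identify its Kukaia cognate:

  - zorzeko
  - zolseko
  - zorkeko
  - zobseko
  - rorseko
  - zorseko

walguno ~ warkuno, lelwo ~ rerwo — Pador l corresponds to Kukaia r after a vowel, before a consonant other than r, m, n, p, b, f, v.
mahimke ~ mahimse — Pador k corresponds to Kukaia s after a consonant, before a front vowel.
pimdogon ~ pimdokon — Pador g corresponds to Kukaia k between vowels (before a back vowel).
Applying these to Pador 'zolkego':
  zolkego → zorkego   (l→r after a vowel, before a consonant other than r, m, n, p, b, f, v)
  zorkego → zorsego   (k→s after a consonant, before a front vowel)
  zorsego → zorseko   (g→k between vowels (before a back vowel))
So the Kukaia cognate is 'zorseko'.

zorseko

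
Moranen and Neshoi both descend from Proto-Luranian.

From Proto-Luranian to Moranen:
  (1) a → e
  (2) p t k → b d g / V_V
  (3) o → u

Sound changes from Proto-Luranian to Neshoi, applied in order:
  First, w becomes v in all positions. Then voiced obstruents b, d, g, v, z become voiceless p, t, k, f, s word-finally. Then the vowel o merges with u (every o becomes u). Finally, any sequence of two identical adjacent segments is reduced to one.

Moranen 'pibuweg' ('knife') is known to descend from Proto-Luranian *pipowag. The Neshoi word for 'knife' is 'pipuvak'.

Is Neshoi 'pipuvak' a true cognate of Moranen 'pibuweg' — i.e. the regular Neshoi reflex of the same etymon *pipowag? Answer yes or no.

yes

Derive the expected Neshoi reflex of *pipowag:
Neshoi: *pipowag
  pipowag → pipovag   [unconditioned shift]
  pipovag → pipovak   [final devoicing]
  pipovak → pipuvak   [vowel merger]
  pipuvak (rule 4 does not apply)
  giving Neshoi pipuvak.
Neshoi 'pipuvak' matches the regular reflex exactly, so the pair is cognate.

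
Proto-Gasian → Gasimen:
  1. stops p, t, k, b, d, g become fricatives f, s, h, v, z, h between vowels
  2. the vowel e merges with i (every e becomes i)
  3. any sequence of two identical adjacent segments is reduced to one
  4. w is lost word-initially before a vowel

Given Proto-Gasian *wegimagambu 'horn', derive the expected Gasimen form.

Gasimen: *wegimagambu > wehimahambu > wihimahambu > ihimahambu  (by intervocalic lenition, vowel merger, glide loss)

ihimahambu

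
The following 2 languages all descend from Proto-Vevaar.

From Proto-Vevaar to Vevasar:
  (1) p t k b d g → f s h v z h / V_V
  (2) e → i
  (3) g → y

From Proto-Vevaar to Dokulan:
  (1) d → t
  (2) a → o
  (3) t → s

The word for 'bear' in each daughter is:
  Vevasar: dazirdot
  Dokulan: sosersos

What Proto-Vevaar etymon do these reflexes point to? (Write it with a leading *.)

*daderdot

Position 1: Vevasar has d, Dokulan has s. Vevasar preserves d here (none of its changes turn any other segment into d), so the proto-segment is *d.
Position 3: Vevasar has z, Dokulan has s. Taking the neighbouring segments as reconstructed: Vevasar z could go back to *d or *z; Dokulan s could go back to *t or *d or *s — the one source consistent with every daughter is *d.
Continuing position by position gives *daderdot; check it forward:
Vevasar: *daderdot
  daderdot → dazerdot   [intervocalic lenition]
  dazerdot → dazirdot   [vowel merger]
  dazirdot (rule 3 does not apply)
  giving Vevasar dazirdot.
Dokulan: *daderdot > tatertot > totertot > sosersos  (by unconditioned shift, vowel merger, unconditioned shift)
*daderdot is the unique common source.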